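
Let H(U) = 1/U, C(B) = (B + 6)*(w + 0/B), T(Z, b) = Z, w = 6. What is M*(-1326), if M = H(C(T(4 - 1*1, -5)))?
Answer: -221/9 ≈ -24.556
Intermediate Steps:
C(B) = 36 + 6*B (C(B) = (B + 6)*(6 + 0/B) = (6 + B)*(6 + 0) = (6 + B)*6 = 36 + 6*B)
H(U) = 1/U
M = 1/54 (M = 1/(36 + 6*(4 - 1*1)) = 1/(36 + 6*(4 - 1)) = 1/(36 + 6*3) = 1/(36 + 18) = 1/54 ≈ 0.018519)
M*(-1326) = (1/54)*(-1326) = -221/9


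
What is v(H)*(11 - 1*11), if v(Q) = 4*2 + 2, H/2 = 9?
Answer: 0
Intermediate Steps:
H = 18 (H = 2*9 = 18)
v(Q) = 10 (v(Q) = 8 + 2 = 10)
v(H)*(11 - 1*11) = 10*(11 - 1*11) = 10*(11 - 11) = 10*0 = 0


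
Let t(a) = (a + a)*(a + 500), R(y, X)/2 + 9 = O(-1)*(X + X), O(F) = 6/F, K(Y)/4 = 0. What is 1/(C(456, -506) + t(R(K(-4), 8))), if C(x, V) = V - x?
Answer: -1/122762 ≈ -8.1458e-6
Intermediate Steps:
K(Y) = 0 (K(Y) = 4*0 = 0)
R(y, X) = -18 - 24*X (R(y, X) = -18 + 2*((6/(-1))*(X + X)) = -18 + 2*((6*(-1))*(2*X)) = -18 + 2*(-12*X) = -18 - 24*X)
t(a) = 2*a*(500 + a) (t(a) = (2*a)*(500 + a) = 2*a*(500 + a))
1/(C(456, -506) + t(R(K(-4), 8))) = 1/((-506 - 1*456) + 2*(-18 - 24*8)*(500 + (-18 - 24*8))) = 1/((-506 - 456) + 2*(-18 - 192)*(500 + (-18 - 192))) = 1/(-962 + 2*(-210)*(500 - 210)) = 1/(-962 + 2*(-210)*290) = 1/(-962 - 121800) = 1/(-122762) = -1/122762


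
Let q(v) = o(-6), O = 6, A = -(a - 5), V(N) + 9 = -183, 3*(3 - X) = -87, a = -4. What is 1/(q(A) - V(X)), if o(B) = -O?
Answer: 1/186 ≈ 0.0053763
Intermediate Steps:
X = 32 (X = 3 - 1/3*(-87) = 3 + 29 = 32)
V(N) = -192 (V(N) = -9 - 183 = -192)
A = 9 (A = -(-4 - 5) = -1*(-9) = 9)
o(B) = -6 (o(B) = -1*6 = -6)
q(v) = -6
1/(q(A) - V(X)) = 1/(-6 - 1*(-192)) = 1/(-6 + 192) = 1/186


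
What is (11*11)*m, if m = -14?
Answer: -1694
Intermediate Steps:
(11*11)*m = (11*11)*(-14) = 121*(-14) = -1694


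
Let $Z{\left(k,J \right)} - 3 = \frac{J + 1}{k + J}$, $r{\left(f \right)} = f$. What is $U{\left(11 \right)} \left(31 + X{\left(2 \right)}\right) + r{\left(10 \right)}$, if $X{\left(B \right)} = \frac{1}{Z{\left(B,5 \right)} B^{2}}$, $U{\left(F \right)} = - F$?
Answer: $- \frac{35825}{108} \approx -331.71$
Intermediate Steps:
$Z{\left(k,J \right)} = 3 + \frac{1 + J}{J + k}$ ($Z{\left(k,J \right)} = 3 + \frac{J + 1}{k + J} = 3 + \frac{1 + J}{J + k}$)
$X{\left(B \right)} = \frac{5 + B}{B^{2} \left(21 + 3 B\right)}$ ($X{\left(B \right)} = \frac{1}{\frac{1 + 3 B + 4 \cdot 5}{5 + B} B^{2}} = \frac{1}{\frac{1 + 3 B + 20}{5 + B} B^{2}} = \frac{1}{\frac{21 + 3 B}{5 + B} B^{2}} = \frac{1}{B^{2} \frac{1}{5 + B} \left(21 + 3 B\right)} = \frac{5 + B}{B^{2} \left(21 + 3 B\right)}$)
$U{\left(11 \right)} \left(31 + X{\left(2 \right)}\right) + r{\left(10 \right)} = \left(-1\right) 11 \left(31 + \frac{5 + 2}{3 \cdot 4 \left(7 + 2\right)}\right) + 10 = - 11 \left(31 + \frac{1}{3} \cdot \frac{1}{4} \cdot \frac{1}{9} \cdot 7\right) + 10 = - 11 \left(31 + \frac{7}{108}\right) + 10 = \left(-11\right) \frac{3355}{108} + 10 = - \frac{36905}{108} + 10 = - \frac{35825}{108}$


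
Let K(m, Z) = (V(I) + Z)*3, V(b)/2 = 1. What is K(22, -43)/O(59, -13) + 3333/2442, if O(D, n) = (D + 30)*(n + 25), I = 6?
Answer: 16461/13172 ≈ 1.2497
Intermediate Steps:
V(b) = 2 (V(b) = 2*1 = 2)
K(m, Z) = 6 + 3*Z (K(m, Z) = (2 + Z)*3 = 6 + 3*Z)
O(D, n) = (25 + n)*(30 + D) (O(D, n) = (30 + D)*(25 + n) = (25 + n)*(30 + D))
K(22, -43)/O(59, -13) + 3333/2442 = (6 + 3*(-43))/(750 + 25*59 + 30*(-13) + 59*(-13)) + 3333/2442 = (6 - 129)/(750 + 1475 - 390 - 767) + 3333*(1/2442) = -123/1068 + 101/74 = -123*1/1068 + 101/74 = -41/356 + 101/74 = 16461/13172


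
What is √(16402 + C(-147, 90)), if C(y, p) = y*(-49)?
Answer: √23605 ≈ 153.64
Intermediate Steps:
C(y, p) = -49*y
√(16402 + C(-147, 90)) = √(16402 - 49*(-147)) = √(16402 + 7203) = √23605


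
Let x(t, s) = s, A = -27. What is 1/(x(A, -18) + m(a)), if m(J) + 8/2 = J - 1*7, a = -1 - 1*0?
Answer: -1/30 ≈ -0.033333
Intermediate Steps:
a = -1 (a = -1 + 0 = -1)
m(J) = -11 + J (m(J) = -4 + (J - 1*7) = -4 + (J - 7) = -4 + (-7 + J) = -11 + J)
1/(x(A, -18) + m(a)) = 1/(-18 + (-11 - 1)) = 1/(-18 - 12) = 1/(-30) = -1/30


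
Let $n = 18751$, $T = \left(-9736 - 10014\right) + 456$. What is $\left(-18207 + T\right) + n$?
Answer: $-18750$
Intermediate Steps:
$T = -19294$ ($T = -19750 + 456 = -19294$)
$\left(-18207 + T\right) + n = \left(-18207 - 19294\right) + 18751 = -37501 + 18751 = -18750$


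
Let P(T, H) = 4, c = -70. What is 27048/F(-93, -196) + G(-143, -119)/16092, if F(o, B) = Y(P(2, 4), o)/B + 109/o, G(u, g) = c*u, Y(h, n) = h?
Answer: -495852273343/21860982 ≈ -22682.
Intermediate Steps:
G(u, g) = -70*u
F(o, B) = 4/B + 109/o
27048/F(-93, -196) + G(-143, -119)/16092 = 27048/(4/(-196) + 109/(-93)) - 70*(-143)/16092 = 27048/(4*(-1/196) + 109*(-1/93)) + 10010*(1/16092) = 27048/(-1/49 - 109/93) + 5005/8046 = 27048/(-5434/4557) + 5005/8046 = 27048*(-4557/5434) + 5005/8046 = -61628868/2717 + 5005/8046 = -495852273343/21860982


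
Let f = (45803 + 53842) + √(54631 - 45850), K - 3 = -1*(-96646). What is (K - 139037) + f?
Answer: 57257 + √8781 ≈ 57351.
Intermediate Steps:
K = 96649 (K = 3 - 1*(-96646) = 3 + 96646 = 96649)
f = 99645 + √8781 ≈ 99739.
(K - 139037) + f = (96649 - 139037) + (99645 + √8781) = -42388 + (99645 + √8781) = 57257 + √8781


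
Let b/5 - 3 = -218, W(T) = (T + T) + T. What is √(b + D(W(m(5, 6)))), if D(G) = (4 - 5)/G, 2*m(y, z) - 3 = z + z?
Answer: I*√241885/15 ≈ 32.788*I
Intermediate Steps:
m(y, z) = 3/2 + z (m(y, z) = 3/2 + (z + z)/2 = 3/2 + (2*z)/2 = 3/2 + z)
W(T) = 3*T (W(T) = 2*T + T = 3*T)
b = -1075 (b = 15 + 5*(-218) = 15 - 1090 = -1075)
D(G) = -1/G
√(b + D(W(m(5, 6)))) = √(-1075 - 1/(3*(3/2 + 6))) = √(-1075 - 1/(3*(15/2))) = √(-1075 - 1/45/2) = √(-1075 - 1*2/45) = √(-1075 - 2/45) = √(-48377/45) = I*√241885/15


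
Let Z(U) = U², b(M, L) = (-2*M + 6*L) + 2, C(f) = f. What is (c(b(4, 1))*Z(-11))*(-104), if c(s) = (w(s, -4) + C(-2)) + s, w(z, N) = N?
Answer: 75504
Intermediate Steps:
b(M, L) = 2 - 2*M + 6*L
c(s) = -6 + s (c(s) = (-4 - 2) + s = -6 + s)
(c(b(4, 1))*Z(-11))*(-104) = ((-6 + (2 - 2*4 + 6*1))*(-11)²)*(-104) = ((-6 + (2 - 8 + 6))*121)*(-104) = ((-6 + 0)*121)*(-104) = -6*121*(-104) = -726*(-104) = 75504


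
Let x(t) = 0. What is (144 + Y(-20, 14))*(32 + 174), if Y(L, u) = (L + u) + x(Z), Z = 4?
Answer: 28428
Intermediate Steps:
Y(L, u) = L + u (Y(L, u) = (L + u) + 0 = L + u)
(144 + Y(-20, 14))*(32 + 174) = (144 + (-20 + 14))*(32 + 174) = (144 - 6)*206 = 138*206 = 28428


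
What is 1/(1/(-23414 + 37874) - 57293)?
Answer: -14460/828456779 ≈ -1.7454e-5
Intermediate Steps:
1/(1/(-23414 + 37874) - 57293) = 1/(1/14460 - 57293) = 1/(-828456779/14460) = -14460/828456779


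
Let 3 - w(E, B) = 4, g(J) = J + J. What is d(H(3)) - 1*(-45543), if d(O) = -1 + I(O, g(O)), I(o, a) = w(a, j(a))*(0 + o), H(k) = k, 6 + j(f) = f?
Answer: 45539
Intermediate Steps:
j(f) = -6 + f
g(J) = 2*J
w(E, B) = -1 (w(E, B) = 3 - 1*4 = 3 - 4 = -1)
I(o, a) = -o (I(o, a) = -(0 + o) = -o)
d(O) = -1 - O
d(H(3)) - 1*(-45543) = (-1 - 1*3) - 1*(-45543) = (-1 - 3) + 45543 = -4 + 45543 = 45539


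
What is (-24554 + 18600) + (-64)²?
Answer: -1858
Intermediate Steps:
(-24554 + 18600) + (-64)² = -5954 + 4096 = -1858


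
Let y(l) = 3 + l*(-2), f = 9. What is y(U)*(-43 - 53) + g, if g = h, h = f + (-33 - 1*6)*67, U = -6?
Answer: -4044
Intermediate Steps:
y(l) = 3 - 2*l
h = -2604 (h = 9 + (-33 - 1*6)*67 = 9 + (-33 - 6)*67 = 9 - 39*67 = 9 - 2613 = -2604)
g = -2604
y(U)*(-43 - 53) + g = (3 - 2*(-6))*(-43 - 53) - 2604 = (3 + 12)*(-96) - 2604 = 15*(-96) - 2604 = -1440 - 2604 = -4044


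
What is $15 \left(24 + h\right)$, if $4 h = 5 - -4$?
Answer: $\frac{1575}{4} \approx 393.75$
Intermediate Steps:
$h = \frac{9}{4}$ ($h = \frac{5 - -4}{4} = \frac{5 + 4}{4} = \frac{1}{4} \cdot 9 = \frac{9}{4} \approx 2.25$)
$15 \left(24 + h\right) = 15 \left(24 + \frac{9}{4}\right) = 15 \cdot \frac{105}{4} = \frac{1575}{4}$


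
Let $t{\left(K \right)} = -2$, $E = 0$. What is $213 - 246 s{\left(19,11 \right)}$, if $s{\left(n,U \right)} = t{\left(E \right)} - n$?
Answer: $5379$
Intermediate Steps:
$s{\left(n,U \right)} = -2 - n$
$213 - 246 s{\left(19,11 \right)} = 213 - 246 \left(-2 - 19\right) = 213 - -5166 = 213 + 5166 = 5379$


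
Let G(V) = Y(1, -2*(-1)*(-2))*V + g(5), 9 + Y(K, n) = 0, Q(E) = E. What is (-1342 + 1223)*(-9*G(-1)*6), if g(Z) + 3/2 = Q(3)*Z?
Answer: 144585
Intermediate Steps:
g(Z) = -3/2 + 3*Z
Y(K, n) = -9 (Y(K, n) = -9 + 0 = -9)
G(V) = 27/2 - 9*V (G(V) = -9*V + (-3/2 + 3*5) = -9*V + (-3/2 + 15) = -9*V + 27/2 = 27/2 - 9*V)
(-1342 + 1223)*(-9*G(-1)*6) = (-1342 + 1223)*(-9*(27/2 - 9*(-1))*6) = -119*(-9*(27/2 + 9))*6 = -119*(-9*45/2)*6 = -(-48195)*6/2 = -119*(-1215) = 144585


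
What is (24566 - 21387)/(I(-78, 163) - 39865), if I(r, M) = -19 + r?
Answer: -3179/39962 ≈ -0.079551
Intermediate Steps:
(24566 - 21387)/(I(-78, 163) - 39865) = (24566 - 21387)/((-19 - 78) - 39865) = 3179/(-97 - 39865) = 3179/(-39962) = 3179*(-1/39962) = -3179/39962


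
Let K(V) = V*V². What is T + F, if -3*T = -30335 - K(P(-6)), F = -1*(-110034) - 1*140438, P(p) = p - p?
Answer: -60877/3 ≈ -20292.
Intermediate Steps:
P(p) = 0
K(V) = V³
F = -30404 (F = 110034 - 140438 = -30404)
T = 30335/3 (T = -(-30335 - 1*0³)/3 = -(-30335 - 1*0)/3 = -(-30335 + 0)/3 = -⅓*(-30335) = 30335/3 ≈ 10112.)
T + F = 30335/3 - 30404 = -60877/3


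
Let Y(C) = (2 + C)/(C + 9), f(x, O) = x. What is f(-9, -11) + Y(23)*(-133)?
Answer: -3613/32 ≈ -112.91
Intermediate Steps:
Y(C) = (2 + C)/(9 + C)
f(-9, -11) + Y(23)*(-133) = -9 + ((2 + 23)/(9 + 23))*(-133) = -9 + (25/32)*(-133) = -9 - 3325/32 = -3613/32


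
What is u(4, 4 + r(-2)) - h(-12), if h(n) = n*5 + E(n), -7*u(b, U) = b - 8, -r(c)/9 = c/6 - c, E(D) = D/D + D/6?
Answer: 431/7 ≈ 61.571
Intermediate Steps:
E(D) = 1 + D/6 (E(D) = 1 + D*(1/6) = 1 + D/6)
r(c) = 15*c/2 (r(c) = -9*(c/6 - c) = -(-15)*c/2 = 15*c/2)
u(b, U) = 8/7 - b/7 (u(b, U) = -(b - 8)/7 = -(-8 + b)/7 = 8/7 - b/7)
h(n) = 1 + 31*n/6 (h(n) = n*5 + (1 + n/6) = 5*n + (1 + n/6) = 1 + 31*n/6)
u(4, 4 + r(-2)) - h(-12) = (8/7 - 1/7*4) - (1 + (31/6)*(-12)) = (8/7 - 4/7) - (1 - 62) = 4/7 - 1*(-61) = 4/7 + 61 = 431/7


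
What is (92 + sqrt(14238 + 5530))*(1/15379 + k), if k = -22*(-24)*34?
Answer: 25399710428/15379 + 552167618*sqrt(4942)/15379 ≈ 4.1756e+6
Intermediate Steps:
k = 17952 (k = 528*34 = 17952)
(92 + sqrt(14238 + 5530))*(1/15379 + k) = (92 + sqrt(14238 + 5530))*(1/15379 + 17952) = (92 + sqrt(19768))*(1/15379 + 17952) = (92 + 2*sqrt(4942))*(276083809/15379) = 25399710428/15379 + 552167618*sqrt(4942)/15379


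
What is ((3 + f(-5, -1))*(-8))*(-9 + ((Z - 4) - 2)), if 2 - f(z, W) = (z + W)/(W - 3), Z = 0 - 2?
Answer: 476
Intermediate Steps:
Z = -2
f(z, W) = 2 - (W + z)/(-3 + W) (f(z, W) = 2 - (z + W)/(W - 3) = 2 - (W + z)/(-3 + W))
((3 + f(-5, -1))*(-8))*(-9 + ((Z - 4) - 2)) = ((3 + (-6 - 1 - 1*(-5))/(-3 - 1))*(-8))*(-9 + ((-2 - 4) - 2)) = ((3 + (-6 - 1 + 5)/(-4))*(-8))*(-9 + (-6 - 2)) = ((3 - ¼*(-2))*(-8))*(-9 - 8) = ((3 + ½)*(-8))*(-17) = ((7/2)*(-8))*(-17) = -28*(-17) = 476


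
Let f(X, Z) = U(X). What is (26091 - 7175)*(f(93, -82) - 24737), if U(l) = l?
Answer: -466165904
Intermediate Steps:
f(X, Z) = X
(26091 - 7175)*(f(93, -82) - 24737) = (26091 - 7175)*(93 - 24737) = 18916*(-24644) = -466165904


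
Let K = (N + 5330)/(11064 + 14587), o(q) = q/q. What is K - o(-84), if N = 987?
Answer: -19334/25651 ≈ -0.75373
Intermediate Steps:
o(q) = 1
K = 6317/25651 (K = (987 + 5330)/(11064 + 14587) = 6317/25651 ≈ 0.24627)
K - o(-84) = 6317/25651 - 1*1 = 6317/25651 - 1 = -19334/25651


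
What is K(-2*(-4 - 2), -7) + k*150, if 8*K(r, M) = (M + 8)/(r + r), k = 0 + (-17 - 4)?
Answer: -604799/192 ≈ -3150.0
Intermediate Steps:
k = -21 (k = 0 - 21 = -21)
K(r, M) = (8 + M)/(16*r) (K(r, M) = ((M + 8)/(r + r))/8 = ((8 + M)/((2*r)))/8 = ((8 + M)*(1/(2*r)))/8 = ((8 + M)/(2*r))/8 = (8 + M)/(16*r))
K(-2*(-4 - 2), -7) + k*150 = (8 - 7)/(16*((-2*(-4 - 2)))) - 21*150 = (1/16)*1/(-2*(-6)) - 3150 = (1/16)*1/12 - 3150 = (1/16)*(1/12)*1 - 3150 = 1/192 - 3150 = -604799/192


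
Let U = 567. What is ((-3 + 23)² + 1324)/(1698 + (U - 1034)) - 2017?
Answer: -2481203/1231 ≈ -2015.6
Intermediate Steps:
((-3 + 23)² + 1324)/(1698 + (U - 1034)) - 2017 = ((-3 + 23)² + 1324)/(1698 + (567 - 1034)) - 2017 = (20² + 1324)/(1698 - 467) - 2017 = (400 + 1324)/1231 - 2017 = 1724*(1/1231) - 2017 = 1724/1231 - 2017 = -2481203/1231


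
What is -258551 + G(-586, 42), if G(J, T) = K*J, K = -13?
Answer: -250933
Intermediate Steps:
G(J, T) = -13*J
-258551 + G(-586, 42) = -258551 - 13*(-586) = -258551 + 7618 = -250933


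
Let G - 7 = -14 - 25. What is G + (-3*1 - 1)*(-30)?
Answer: 88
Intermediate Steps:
G = -32 (G = 7 + (-14 - 25) = 7 - 39 = -32)
G + (-3*1 - 1)*(-30) = -32 + (-3*1 - 1)*(-30) = -32 + (-3 - 1)*(-30) = -32 - 4*(-30) = -32 + 120 = 88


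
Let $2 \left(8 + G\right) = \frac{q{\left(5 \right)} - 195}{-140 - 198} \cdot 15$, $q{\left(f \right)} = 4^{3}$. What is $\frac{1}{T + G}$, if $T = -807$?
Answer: $- \frac{676}{548975} \approx -0.0012314$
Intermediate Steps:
$q{\left(f \right)} = 64$
$G = - \frac{3443}{676}$ ($G = -8 + \frac{\frac{64 - 195}{-140 - 198} \cdot 15}{2} = -8 + \frac{- \frac{131}{-338} \cdot 15}{2} = -8 + \frac{\left(-131\right) \left(- \frac{1}{338}\right) 15}{2} = -8 + \frac{\frac{131}{338} \cdot 15}{2} = -8 + \frac{1}{2} \cdot \frac{1965}{338} = -8 + \frac{1965}{676} = - \frac{3443}{676} \approx -5.0932$)
$\frac{1}{T + G} = \frac{1}{-807 - \frac{3443}{676}} = \frac{1}{- \frac{548975}{676}} = - \frac{676}{548975}$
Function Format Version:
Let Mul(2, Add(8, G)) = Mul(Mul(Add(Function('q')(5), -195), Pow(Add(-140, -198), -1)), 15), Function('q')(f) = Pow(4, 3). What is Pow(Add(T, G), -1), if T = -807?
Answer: Rational(-676, 548975) ≈ -0.0012314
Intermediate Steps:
Function('q')(f) = 64
G = Rational(-3443, 676) (G = Add(-8, Mul(Rational(1, 2), Mul(Mul(Add(64, -195), Pow(Add(-140, -198), -1)), 15))) = Add(-8, Mul(Rational(1, 2), Mul(Mul(-131, Pow(-338, -1)), 15))) = Add(-8, Mul(Rational(1, 2), Mul(Mul(-131, Rational(-1, 338)), 15))) = Add(-8, Mul(Rational(1, 2), Mul(Rational(131, 338), 15))) = Add(-8, Mul(Rational(1, 2), Rational(1965, 338))) = Add(-8, Rational(1965, 676)) = Rational(-3443, 676) ≈ -5.0932)
Pow(Add(T, G), -1) = Pow(Add(-807, Rational(-3443, 676)), -1) = Pow(Rational(-548975, 676), -1) = Rational(-676, 548975)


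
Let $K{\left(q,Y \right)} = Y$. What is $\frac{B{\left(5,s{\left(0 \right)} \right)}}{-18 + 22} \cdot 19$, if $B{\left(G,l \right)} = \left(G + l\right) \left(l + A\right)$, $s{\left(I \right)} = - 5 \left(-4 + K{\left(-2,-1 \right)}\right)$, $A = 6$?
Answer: $\frac{8835}{2} \approx 4417.5$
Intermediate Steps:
$s{\left(I \right)} = 25$ ($s{\left(I \right)} = - 5 \left(-4 - 1\right) = \left(-5\right) \left(-5\right) = 25$)
$B{\left(G,l \right)} = \left(6 + l\right) \left(G + l\right)$ ($B{\left(G,l \right)} = \left(G + l\right) \left(l + 6\right) = \left(G + l\right) \left(6 + l\right) = \left(6 + l\right) \left(G + l\right)$)
$\frac{B{\left(5,s{\left(0 \right)} \right)}}{-18 + 22} \cdot 19 = \frac{25^{2} + 6 \cdot 5 + 6 \cdot 25 + 5 \cdot 25}{-18 + 22} \cdot 19 = \frac{625 + 30 + 150 + 125}{4} \cdot 19 = 930 \cdot \frac{1}{4} \cdot 19 = \frac{465}{2} \cdot 19 = \frac{8835}{2}$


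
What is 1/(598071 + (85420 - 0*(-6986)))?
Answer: 1/683491 ≈ 1.4631e-6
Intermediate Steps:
1/(598071 + (85420 - 0*(-6986))) = 1/(598071 + (85420 - 1*0)) = 1/(598071 + (85420 + 0)) = 1/(598071 + 85420) = 1/683491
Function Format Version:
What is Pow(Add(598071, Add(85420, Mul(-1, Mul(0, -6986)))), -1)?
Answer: Rational(1, 683491) ≈ 1.4631e-6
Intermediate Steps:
Pow(Add(598071, Add(85420, Mul(-1, Mul(0, -6986)))), -1) = Pow(Add(598071, Add(85420, Mul(-1, 0))), -1) = Pow(Add(598071, Add(85420, 0)), -1) = Pow(Add(598071, 85420), -1) = Pow(683491, -1) = Rational(1, 683491)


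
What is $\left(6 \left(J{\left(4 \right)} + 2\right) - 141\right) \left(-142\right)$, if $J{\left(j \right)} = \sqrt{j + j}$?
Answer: $18318 - 1704 \sqrt{2} \approx 15908.0$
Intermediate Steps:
$J{\left(j \right)} = \sqrt{2} \sqrt{j}$ ($J{\left(j \right)} = \sqrt{2 j} = \sqrt{2} \sqrt{j}$)
$\left(6 \left(J{\left(4 \right)} + 2\right) - 141\right) \left(-142\right) = \left(6 \left(\sqrt{2} \sqrt{4} + 2\right) - 141\right) \left(-142\right) = \left(6 \left(\sqrt{2} \cdot 2 + 2\right) - 141\right) \left(-142\right) = \left(6 \left(2 \sqrt{2} + 2\right) - 141\right) \left(-142\right) = \left(6 \left(2 + 2 \sqrt{2}\right) - 141\right) \left(-142\right) = \left(\left(12 + 12 \sqrt{2}\right) - 141\right) \left(-142\right) = \left(-129 + 12 \sqrt{2}\right) \left(-142\right) = 18318 - 1704 \sqrt{2}$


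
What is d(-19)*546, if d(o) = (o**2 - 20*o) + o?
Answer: 394212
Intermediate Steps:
d(o) = o**2 - 19*o
d(-19)*546 = -19*(-19 - 19)*546 = -19*(-38)*546 = 722*546 = 394212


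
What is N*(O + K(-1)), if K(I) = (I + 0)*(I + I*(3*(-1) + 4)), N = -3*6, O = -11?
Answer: 162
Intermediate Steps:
N = -18
K(I) = 2*I**2 (K(I) = I*(I + I*(-3 + 4)) = I*(I + I*1) = I*(I + I) = I*(2*I) = 2*I**2)
N*(O + K(-1)) = -18*(-11 + 2*(-1)**2) = -18*(-11 + 2*1) = -18*(-11 + 2) = -18*(-9) = 162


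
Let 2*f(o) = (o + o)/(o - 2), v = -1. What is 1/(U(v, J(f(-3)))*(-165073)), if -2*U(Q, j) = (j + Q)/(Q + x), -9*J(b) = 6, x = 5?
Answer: -24/825365 ≈ -2.9078e-5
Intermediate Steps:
f(o) = o/(-2 + o) (f(o) = ((o + o)/(o - 2))/2 = ((2*o)/(-2 + o))/2 = (2*o/(-2 + o))/2 = o/(-2 + o))
J(b) = -⅔ (J(b) = -⅑*6 = -⅔)
U(Q, j) = -(Q + j)/(2*(5 + Q)) (U(Q, j) = -(j + Q)/(2*(Q + 5)) = -(Q + j)/(2*(5 + Q)))
1/(U(v, J(f(-3)))*(-165073)) = 1/(((-1*(-1) - 1*(-⅔))/(2*(5 - 1)))*(-165073)) = 1/(((½)*(1 + ⅔)/4)*(-165073)) = 1/(((½)*(¼)*(5/3))*(-165073)) = 1/((5/24)*(-165073)) = 1/(-825365/24) = -24/825365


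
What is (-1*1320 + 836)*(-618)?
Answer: 299112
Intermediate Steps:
(-1*1320 + 836)*(-618) = (-1320 + 836)*(-618) = -484*(-618) = 299112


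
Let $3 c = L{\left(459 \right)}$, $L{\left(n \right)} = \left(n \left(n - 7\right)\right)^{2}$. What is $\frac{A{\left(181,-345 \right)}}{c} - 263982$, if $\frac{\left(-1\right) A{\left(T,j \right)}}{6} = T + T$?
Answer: $- \frac{315626932690669}{1195638084} \approx -2.6398 \cdot 10^{5}$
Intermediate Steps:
$L{\left(n \right)} = n^{2} \left(-7 + n\right)^{2}$ ($L{\left(n \right)} = \left(n \left(-7 + n\right)\right)^{2} = n^{2} \left(-7 + n\right)^{2}$)
$A{\left(T,j \right)} = - 12 T$ ($A{\left(T,j \right)} = - 6 \left(T + T\right) = - 6 \cdot 2 T = - 12 T$)
$c = 14347657008$ ($c = \frac{459^{2} \left(-7 + 459\right)^{2}}{3} = \frac{210681 \cdot 452^{2}}{3} = \frac{210681 \cdot 204304}{3} = \frac{1}{3} \cdot 43042971024 = 14347657008$)
$\frac{A{\left(181,-345 \right)}}{c} - 263982 = \frac{\left(-12\right) 181}{14347657008} - 263982 = \left(-2172\right) \frac{1}{14347657008} - 263982 = - \frac{181}{1195638084} - 263982 = - \frac{315626932690669}{1195638084}$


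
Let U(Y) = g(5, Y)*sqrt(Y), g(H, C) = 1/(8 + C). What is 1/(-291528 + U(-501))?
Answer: -23618529624/6885462704225639 + 493*I*sqrt(501)/20656388112676917 ≈ -3.4302e-6 + 5.3421e-13*I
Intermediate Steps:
U(Y) = sqrt(Y)/(8 + Y)
1/(-291528 + U(-501)) = 1/(-291528 + sqrt(-501)/(8 - 501)) = 1/(-291528 + (I*sqrt(501))/(-493)) = 1/(-291528 + (I*sqrt(501))*(-1/493)) = 1/(-291528 - I*sqrt(501)/493)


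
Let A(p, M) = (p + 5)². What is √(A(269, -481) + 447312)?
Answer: 2*√130597 ≈ 722.76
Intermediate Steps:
A(p, M) = (5 + p)²
√(A(269, -481) + 447312) = √((5 + 269)² + 447312) = √(274² + 447312) = √(75076 + 447312) = √522388 = 2*√130597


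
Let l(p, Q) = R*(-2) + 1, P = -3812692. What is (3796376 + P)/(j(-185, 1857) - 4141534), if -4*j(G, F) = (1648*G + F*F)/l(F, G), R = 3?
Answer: 326320/79687111 ≈ 0.0040950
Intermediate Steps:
l(p, Q) = -5 (l(p, Q) = 3*(-2) + 1 = -6 + 1 = -5)
j(G, F) = F²/20 + 412*G/5 (j(G, F) = -(1648*G + F*F)/(4*(-5)) = -(1648*G + F²)*(-1)/(4*5) = -(F² + 1648*G)*(-1)/(4*5) = -(-1648*G/5 - F²/5)/4 = F²/20 + 412*G/5)
(3796376 + P)/(j(-185, 1857) - 4141534) = (3796376 - 3812692)/(((1/20)*1857² + (412/5)*(-185)) - 4141534) = -16316/(((1/20)*3448449 - 15244) - 4141534) = -16316/((3448449/20 - 15244) - 4141534) = -16316/(3143569/20 - 4141534) = -16316/(-79687111/20) = -16316*(-20/79687111) = 326320/79687111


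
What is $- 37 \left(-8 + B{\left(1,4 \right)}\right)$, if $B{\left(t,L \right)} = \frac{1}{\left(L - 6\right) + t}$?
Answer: $333$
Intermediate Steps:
$B{\left(t,L \right)} = \frac{1}{-6 + L + t}$ ($B{\left(t,L \right)} = \frac{1}{\left(L - 6\right) + t} = \frac{1}{\left(-6 + L\right) + t} = \frac{1}{-6 + L + t}$)
$- 37 \left(-8 + B{\left(1,4 \right)}\right) = - 37 \left(-8 + \frac{1}{-6 + 4 + 1}\right) = - 37 \left(-8 + \frac{1}{-1}\right) = - 37 \left(-8 - 1\right) = \left(-37\right) \left(-9\right) = 333$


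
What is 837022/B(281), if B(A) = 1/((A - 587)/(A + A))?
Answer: -128064366/281 ≈ -4.5575e+5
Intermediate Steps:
B(A) = 2*A/(-587 + A) (B(A) = 1/((-587 + A)/((2*A))) = 1/((-587 + A)*(1/(2*A))) = 1/((-587 + A)/(2*A)) = 2*A/(-587 + A))
837022/B(281) = 837022/((2*281/(-587 + 281))) = 837022/((2*281/(-306))) = 837022/((2*281*(-1/306))) = 837022/(-281/153) = 837022*(-153/281) = -128064366/281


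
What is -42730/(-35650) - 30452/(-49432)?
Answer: 79946079/44056270 ≈ 1.8146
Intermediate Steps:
-42730/(-35650) - 30452/(-49432) = -42730*(-1/35650) - 30452*(-1/49432) = 4273/3565 + 7613/12358 = 79946079/44056270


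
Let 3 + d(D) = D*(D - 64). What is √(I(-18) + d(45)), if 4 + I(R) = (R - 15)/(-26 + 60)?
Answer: I*√997594/34 ≈ 29.376*I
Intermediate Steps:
I(R) = -151/34 + R/34 (I(R) = -4 + (R - 15)/(-26 + 60) = -4 + (-15 + R)/34 = -4 + (-15 + R)*(1/34) = -4 + (-15/34 + R/34) = -151/34 + R/34)
d(D) = -3 + D*(-64 + D) (d(D) = -3 + D*(D - 64) = -3 + D*(-64 + D))
√(I(-18) + d(45)) = √((-151/34 + (1/34)*(-18)) + (-3 + 45² - 64*45)) = √((-151/34 - 9/17) + (-3 + 2025 - 2880)) = √(-169/34 - 858) = √(-29341/34) = I*√997594/34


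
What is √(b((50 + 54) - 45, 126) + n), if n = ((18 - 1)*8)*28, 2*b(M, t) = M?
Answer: 5*√614/2 ≈ 61.948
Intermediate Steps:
b(M, t) = M/2
n = 3808 (n = (17*8)*28 = 136*28 = 3808)
√(b((50 + 54) - 45, 126) + n) = √(((50 + 54) - 45)/2 + 3808) = √((104 - 45)/2 + 3808) = √((½)*59 + 3808) = √(59/2 + 3808) = √(7675/2) = 5*√614/2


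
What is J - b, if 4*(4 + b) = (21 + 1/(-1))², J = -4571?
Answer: -4667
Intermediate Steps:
b = 96 (b = -4 + (21 + 1/(-1))²/4 = -4 + (21 + 1*(-1))²/4 = -4 + (21 - 1)²/4 = -4 + (¼)*20² = -4 + (¼)*400 = -4 + 100 = 96)
J - b = -4571 - 1*96 = -4571 - 96 = -4667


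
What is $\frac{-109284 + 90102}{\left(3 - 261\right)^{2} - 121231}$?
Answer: $\frac{19182}{54667} \approx 0.35089$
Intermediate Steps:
$\frac{-109284 + 90102}{\left(3 - 261\right)^{2} - 121231} = - \frac{19182}{\left(-258\right)^{2} + \left(-158085 + 36854\right)} = - \frac{19182}{66564 - 121231} = - \frac{19182}{-54667} = \left(-19182\right) \left(- \frac{1}{54667}\right) = \frac{19182}{54667}$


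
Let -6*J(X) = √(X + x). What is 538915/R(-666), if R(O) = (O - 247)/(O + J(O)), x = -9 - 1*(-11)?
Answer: 358917390/913 + 538915*I*√166/2739 ≈ 3.9312e+5 + 2535.0*I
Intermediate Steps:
x = 2 (x = -9 + 11 = 2)
J(X) = -√(2 + X)/6 (J(X) = -√(X + 2)/6 = -√(2 + X)/6)
R(O) = (-247 + O)/(O - √(2 + O)/6) (R(O) = (O - 247)/(O - √(2 + O)/6) = (-247 + O)/(O - √(2 + O)/6))
538915/R(-666) = 538915/((6*(-247 - 666)/(-√(2 - 666) + 6*(-666)))) = 538915/((6*(-913)/(-√(-664) - 3996))) = 538915/((6*(-913)/(-2*I*√166 - 3996))) = 538915/((6*(-913)/(-3996 - 2*I*√166))) = 538915/((-5478/(-3996 - 2*I*√166))) = 538915*(666/913 + I*√166/2739) = 358917390/913 + 538915*I*√166/2739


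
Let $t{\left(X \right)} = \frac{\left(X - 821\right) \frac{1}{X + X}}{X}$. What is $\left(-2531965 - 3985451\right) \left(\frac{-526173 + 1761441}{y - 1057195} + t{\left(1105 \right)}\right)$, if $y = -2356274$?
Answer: $\frac{3275671524068976144}{1389310328575} \approx 2.3578 \cdot 10^{6}$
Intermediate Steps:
$t{\left(X \right)} = \frac{-821 + X}{2 X^{2}}$ ($t{\left(X \right)} = \frac{\left(-821 + X\right) \frac{1}{2 X}}{X} = \frac{\frac{1}{2} \frac{1}{X} \left(-821 + X\right)}{X} = \frac{-821 + X}{2 X^{2}}$)
$\left(-2531965 - 3985451\right) \left(\frac{-526173 + 1761441}{y - 1057195} + t{\left(1105 \right)}\right) = \left(-2531965 - 3985451\right) \left(\frac{-526173 + 1761441}{-2356274 - 1057195} + \frac{-821 + 1105}{2 \cdot 1221025}\right) = - 6517416 \left(\frac{1235268}{-3413469} + \frac{1}{2} \cdot \frac{1}{1221025} \cdot 284\right) = - 6517416 \left(1235268 \left(- \frac{1}{3413469}\right) + \frac{142}{1221025}\right) = - 6517416 \left(- \frac{411756}{1137823} + \frac{142}{1221025}\right) = \left(-6517416\right) \left(- \frac{502602799034}{1389310328575}\right) = \frac{3275671524068976144}{1389310328575}$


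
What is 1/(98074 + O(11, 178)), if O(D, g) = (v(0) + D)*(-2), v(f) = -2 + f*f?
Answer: 1/98056 ≈ 1.0198e-5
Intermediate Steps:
v(f) = -2 + f**2
O(D, g) = 4 - 2*D (O(D, g) = ((-2 + 0**2) + D)*(-2) = ((-2 + 0) + D)*(-2) = (-2 + D)*(-2) = 4 - 2*D)
1/(98074 + O(11, 178)) = 1/(98074 + (4 - 2*11)) = 1/(98074 + (4 - 22)) = 1/(98074 - 18) = 1/98056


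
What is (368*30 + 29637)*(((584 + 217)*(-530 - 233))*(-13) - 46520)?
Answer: 321291311523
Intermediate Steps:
(368*30 + 29637)*(((584 + 217)*(-530 - 233))*(-13) - 46520) = (11040 + 29637)*((801*(-763))*(-13) - 46520) = 40677*(-611163*(-13) - 46520) = 40677*(7945119 - 46520) = 40677*7898599 = 321291311523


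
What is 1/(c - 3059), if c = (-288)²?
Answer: 1/79885 ≈ 1.2518e-5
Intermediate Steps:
c = 82944
1/(c - 3059) = 1/(82944 - 3059) = 1/79885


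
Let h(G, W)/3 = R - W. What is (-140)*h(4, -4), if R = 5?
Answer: -3780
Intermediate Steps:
h(G, W) = 15 - 3*W (h(G, W) = 3*(5 - W) = 15 - 3*W)
(-140)*h(4, -4) = (-140)*(15 - 3*(-4)) = (-28*5)*(15 + 12) = -140*27 = -3780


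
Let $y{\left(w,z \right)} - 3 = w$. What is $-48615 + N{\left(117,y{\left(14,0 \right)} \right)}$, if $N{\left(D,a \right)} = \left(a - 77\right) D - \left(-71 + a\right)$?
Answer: $-55581$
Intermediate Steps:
$y{\left(w,z \right)} = 3 + w$
$N{\left(D,a \right)} = 71 - a + D \left(-77 + a\right)$ ($N{\left(D,a \right)} = \left(-77 + a\right) D - \left(-71 + a\right) = D \left(-77 + a\right) - \left(-71 + a\right) = 71 - a + D \left(-77 + a\right)$)
$-48615 + N{\left(117,y{\left(14,0 \right)} \right)} = -48615 + \left(71 - \left(3 + 14\right) - 9009 + 117 \left(3 + 14\right)\right) = -48615 + \left(71 - 17 - 9009 + 117 \cdot 17\right) = -48615 + \left(71 - 17 - 9009 + 1989\right) = -48615 - 6966 = -55581$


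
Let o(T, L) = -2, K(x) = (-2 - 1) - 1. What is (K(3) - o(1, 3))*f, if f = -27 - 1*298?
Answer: 650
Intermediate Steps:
K(x) = -4 (K(x) = -3 - 1 = -4)
f = -325 (f = -27 - 298 = -325)
(K(3) - o(1, 3))*f = (-4 - 1*(-2))*(-325) = (-4 + 2)*(-325) = -2*(-325) = 650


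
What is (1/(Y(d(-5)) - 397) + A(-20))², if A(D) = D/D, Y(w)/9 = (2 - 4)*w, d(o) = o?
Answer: 93636/94249 ≈ 0.99350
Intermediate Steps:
Y(w) = -18*w (Y(w) = 9*((2 - 4)*w) = 9*(-2*w) = -18*w)
A(D) = 1
(1/(Y(d(-5)) - 397) + A(-20))² = (1/(-18*(-5) - 397) + 1)² = (1/(90 - 397) + 1)² = (1/(-307) + 1)² = (-1/307 + 1)² = (306/307)² = 93636/94249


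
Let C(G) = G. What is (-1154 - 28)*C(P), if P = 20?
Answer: -23640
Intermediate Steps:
(-1154 - 28)*C(P) = (-1154 - 28)*20 = -1182*20 = -23640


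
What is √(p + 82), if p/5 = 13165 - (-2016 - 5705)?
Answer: 8*√1633 ≈ 323.28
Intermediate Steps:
p = 104430 (p = 5*(13165 - (-2016 - 5705)) = 5*(13165 - 1*(-7721)) = 5*(13165 + 7721) = 5*20886 = 104430)
√(p + 82) = √(104430 + 82) = √104512 = 8*√1633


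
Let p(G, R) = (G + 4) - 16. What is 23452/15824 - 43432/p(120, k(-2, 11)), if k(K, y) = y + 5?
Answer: -42795947/106812 ≈ -400.67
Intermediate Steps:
k(K, y) = 5 + y
p(G, R) = -12 + G (p(G, R) = (4 + G) - 16 = -12 + G)
23452/15824 - 43432/p(120, k(-2, 11)) = 23452/15824 - 43432/(-12 + 120) = 23452*(1/15824) - 43432/108 = 5863/3956 - 43432*1/108 = 5863/3956 - 10858/27 = -42795947/106812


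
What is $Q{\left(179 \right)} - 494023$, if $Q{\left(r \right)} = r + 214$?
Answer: $-493630$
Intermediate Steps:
$Q{\left(r \right)} = 214 + r$
$Q{\left(179 \right)} - 494023 = \left(214 + 179\right) - 494023 = 393 - 494023 = -493630$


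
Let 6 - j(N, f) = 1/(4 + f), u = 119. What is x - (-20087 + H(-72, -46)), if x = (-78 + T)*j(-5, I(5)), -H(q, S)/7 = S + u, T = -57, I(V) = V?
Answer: 19803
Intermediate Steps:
j(N, f) = 6 - 1/(4 + f)
H(q, S) = -833 - 7*S (H(q, S) = -7*(S + 119) = -7*(119 + S) = -833 - 7*S)
x = -795 (x = (-78 - 57)*((23 + 6*5)/(4 + 5)) = -135*(23 + 30)/9 = -15*53 = -135*53/9 = -795)
x - (-20087 + H(-72, -46)) = -795 - (-20087 + (-833 - 7*(-46))) = -795 - (-20087 + (-833 + 322)) = -795 - (-20087 - 511) = -795 - 1*(-20598) = -795 + 20598 = 19803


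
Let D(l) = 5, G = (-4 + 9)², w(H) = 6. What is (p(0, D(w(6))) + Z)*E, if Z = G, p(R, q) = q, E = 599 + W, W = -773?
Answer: -5220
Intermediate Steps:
E = -174 (E = 599 - 773 = -174)
G = 25 (G = 5² = 25)
Z = 25
(p(0, D(w(6))) + Z)*E = (5 + 25)*(-174) = 30*(-174) = -5220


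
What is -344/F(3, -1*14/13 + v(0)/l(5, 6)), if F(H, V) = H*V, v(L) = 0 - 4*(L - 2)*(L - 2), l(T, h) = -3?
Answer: -2236/83 ≈ -26.940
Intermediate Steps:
v(L) = -4*(-2 + L)**2 (v(L) = 0 - 4*(-2 + L)*(-2 + L) = 0 - 4*(-2 + L)**2 = -4*(-2 + L)**2)
-344/F(3, -1*14/13 + v(0)/l(5, 6)) = -344*1/(3*(-1*14/13 - 4*(-2 + 0)**2/(-3))) = -344*1/(3*(-14*1/13 - 4*(-2)**2*(-1/3))) = -344*1/(3*(-14/13 - 4*4*(-1/3))) = -344*1/(3*(-14/13 - 16*(-1/3))) = -344*1/(3*(-14/13 + 16/3)) = -344/(3*(166/39)) = -344/166/13 = -344*13/166 = -2236/83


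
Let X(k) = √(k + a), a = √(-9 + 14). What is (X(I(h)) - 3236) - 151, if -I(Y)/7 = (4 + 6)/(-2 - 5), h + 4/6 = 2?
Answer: -3387 + √(10 + √5) ≈ -3383.5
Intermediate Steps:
h = 4/3 (h = -⅔ + 2 = 4/3 ≈ 1.3333)
a = √5 ≈ 2.2361
I(Y) = 10 (I(Y) = -7*(4 + 6)/(-2 - 5) = -70/(-7) = -70*(-1)/7 = -7*(-10/7) = 10)
X(k) = √(k + √5)
(X(I(h)) - 3236) - 151 = (√(10 + √5) - 3236) - 151 = (-3236 + √(10 + √5)) - 151 = -3387 + √(10 + √5)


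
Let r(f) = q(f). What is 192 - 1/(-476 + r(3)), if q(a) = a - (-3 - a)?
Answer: 89665/467 ≈ 192.00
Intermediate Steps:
q(a) = 3 + 2*a (q(a) = a + (3 + a) = 3 + 2*a)
r(f) = 3 + 2*f
192 - 1/(-476 + r(3)) = 192 - 1/(-476 + (3 + 2*3)) = 192 - 1/(-476 + (3 + 6)) = 192 - 1/(-476 + 9) = 192 - 1/(-467) = 192 - 1*(-1/467) = 192 + 1/467 = 89665/467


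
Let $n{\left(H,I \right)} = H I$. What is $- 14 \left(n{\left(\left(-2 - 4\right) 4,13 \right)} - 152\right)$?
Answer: $6496$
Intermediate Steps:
$- 14 \left(n{\left(\left(-2 - 4\right) 4,13 \right)} - 152\right) = - 14 \left(\left(-2 - 4\right) 4 \cdot 13 - 152\right) = - 14 \left(\left(-6\right) 4 \cdot 13 - 152\right) = - 14 \left(\left(-24\right) 13 - 152\right) = - 14 \left(-312 - 152\right) = \left(-14\right) \left(-464\right) = 6496$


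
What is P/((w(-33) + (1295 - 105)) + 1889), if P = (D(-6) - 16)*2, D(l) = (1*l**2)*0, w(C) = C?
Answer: -16/1523 ≈ -0.010506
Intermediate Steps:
D(l) = 0 (D(l) = l**2*0 = 0)
P = -32 (P = (0 - 16)*2 = -16*2 = -32)
P/((w(-33) + (1295 - 105)) + 1889) = -32/((-33 + (1295 - 105)) + 1889) = -32/((-33 + 1190) + 1889) = -32/(1157 + 1889) = -32/3046 = -32*1/3046 = -16/1523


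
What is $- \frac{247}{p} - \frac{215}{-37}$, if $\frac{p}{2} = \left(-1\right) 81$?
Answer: $\frac{43969}{5994} \approx 7.3355$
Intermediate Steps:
$p = -162$ ($p = 2 \left(\left(-1\right) 81\right) = 2 \left(-81\right) = -162$)
$- \frac{247}{p} - \frac{215}{-37} = - \frac{247}{-162} - \frac{215}{-37} = \left(-247\right) \left(- \frac{1}{162}\right) - - \frac{215}{37} = \frac{247}{162} + \frac{215}{37} = \frac{43969}{5994}$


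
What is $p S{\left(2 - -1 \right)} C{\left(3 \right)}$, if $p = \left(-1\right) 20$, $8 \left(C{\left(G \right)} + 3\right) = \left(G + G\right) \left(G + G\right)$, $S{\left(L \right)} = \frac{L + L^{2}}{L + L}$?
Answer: $-60$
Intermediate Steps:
$S{\left(L \right)} = \frac{L + L^{2}}{2 L}$
$C{\left(G \right)} = -3 + \frac{G^{2}}{2}$ ($C{\left(G \right)} = -3 + \frac{\left(G + G\right) \left(G + G\right)}{8} = -3 + \frac{2 G 2 G}{8} = -3 + \frac{4 G^{2}}{8} = -3 + \frac{G^{2}}{2}$)
$p = -20$
$p S{\left(2 - -1 \right)} C{\left(3 \right)} = - 20 \left(\frac{1}{2} + \frac{2 - -1}{2}\right) \left(-3 + \frac{3^{2}}{2}\right) = - 20 \left(\frac{1}{2} + \frac{2 + 1}{2}\right) \left(-3 + \frac{1}{2} \cdot 9\right) = - 20 \left(\frac{1}{2} + \frac{1}{2} \cdot 3\right) \left(-3 + \frac{9}{2}\right) = - 20 \left(\frac{1}{2} + \frac{3}{2}\right) \frac{3}{2} = \left(-20\right) 2 \cdot \frac{3}{2} = \left(-40\right) \frac{3}{2} = -60$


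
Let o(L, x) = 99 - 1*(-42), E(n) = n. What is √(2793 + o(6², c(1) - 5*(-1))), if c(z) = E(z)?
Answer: 3*√326 ≈ 54.166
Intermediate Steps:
c(z) = z
o(L, x) = 141 (o(L, x) = 99 + 42 = 141)
√(2793 + o(6², c(1) - 5*(-1))) = √(2793 + 141) = √2934 = 3*√326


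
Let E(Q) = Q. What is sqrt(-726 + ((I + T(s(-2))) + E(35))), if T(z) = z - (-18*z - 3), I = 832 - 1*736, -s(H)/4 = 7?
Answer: 2*I*sqrt(281) ≈ 33.526*I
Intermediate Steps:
s(H) = -28 (s(H) = -4*7 = -28)
I = 96 (I = 832 - 736 = 96)
T(z) = 3 + 19*z (T(z) = z - (-3 - 18*z) = z + (3 + 18*z) = 3 + 19*z)
sqrt(-726 + ((I + T(s(-2))) + E(35))) = sqrt(-726 + ((96 + (3 + 19*(-28))) + 35)) = sqrt(-726 + ((96 + (3 - 532)) + 35)) = sqrt(-726 + ((96 - 529) + 35)) = sqrt(-726 + (-433 + 35)) = sqrt(-726 - 398) = sqrt(-1124) = 2*I*sqrt(281)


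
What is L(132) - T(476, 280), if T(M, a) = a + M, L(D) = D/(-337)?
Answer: -254904/337 ≈ -756.39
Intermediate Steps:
L(D) = -D/337 (L(D) = D*(-1/337) = -D/337)
T(M, a) = M + a
L(132) - T(476, 280) = -1/337*132 - (476 + 280) = -132/337 - 1*756 = -132/337 - 756 = -254904/337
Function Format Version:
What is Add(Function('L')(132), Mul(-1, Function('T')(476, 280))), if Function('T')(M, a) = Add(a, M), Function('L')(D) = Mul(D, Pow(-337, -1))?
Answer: Rational(-254904, 337) ≈ -756.39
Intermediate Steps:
Function('L')(D) = Mul(Rational(-1, 337), D) (Function('L')(D) = Mul(D, Rational(-1, 337)) = Mul(Rational(-1, 337), D))
Function('T')(M, a) = Add(M, a)
Add(Function('L')(132), Mul(-1, Function('T')(476, 280))) = Add(Mul(Rational(-1, 337), 132), Mul(-1, Add(476, 280))) = Add(Rational(-132, 337), Mul(-1, 756)) = Add(Rational(-132, 337), -756) = Rational(-254904, 337)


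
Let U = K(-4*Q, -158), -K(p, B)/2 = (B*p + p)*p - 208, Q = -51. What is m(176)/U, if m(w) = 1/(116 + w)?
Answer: 1/3815809280 ≈ 2.6207e-10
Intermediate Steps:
K(p, B) = 416 - 2*p*(p + B*p) (K(p, B) = -2*((B*p + p)*p - 208) = -2*((p + B*p)*p - 208) = -2*(p*(p + B*p) - 208) = -2*(-208 + p*(p + B*p)) = 416 - 2*p*(p + B*p))
U = 13067840 (U = 416 - 2*(-4*(-51))² - 2*(-158)*(-4*(-51))² = 416 - 2*204² - 2*(-158)*204² = 416 - 2*41616 - 2*(-158)*41616 = 416 - 83232 + 13150656 = 13067840)
m(176)/U = 1/((116 + 176)*13067840) = (1/13067840)/292 = (1/292)*(1/13067840) = 1/3815809280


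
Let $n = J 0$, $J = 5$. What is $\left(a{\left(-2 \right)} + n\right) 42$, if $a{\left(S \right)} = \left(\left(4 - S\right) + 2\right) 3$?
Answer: $1008$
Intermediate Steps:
$a{\left(S \right)} = 18 - 3 S$ ($a{\left(S \right)} = \left(6 - S\right) 3 = 18 - 3 S$)
$n = 0$ ($n = 5 \cdot 0 = 0$)
$\left(a{\left(-2 \right)} + n\right) 42 = \left(\left(18 - -6\right) + 0\right) 42 = \left(\left(18 + 6\right) + 0\right) 42 = \left(24 + 0\right) 42 = 24 \cdot 42 = 1008$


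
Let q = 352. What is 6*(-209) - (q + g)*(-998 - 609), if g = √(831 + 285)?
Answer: 564410 + 9642*√31 ≈ 6.1809e+5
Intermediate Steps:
g = 6*√31 (g = √1116 = 6*√31 ≈ 33.407)
6*(-209) - (q + g)*(-998 - 609) = 6*(-209) - (352 + 6*√31)*(-998 - 609) = -1254 - (352 + 6*√31)*(-1607) = -1254 - (-565664 - 9642*√31) = -1254 + (565664 + 9642*√31) = 564410 + 9642*√31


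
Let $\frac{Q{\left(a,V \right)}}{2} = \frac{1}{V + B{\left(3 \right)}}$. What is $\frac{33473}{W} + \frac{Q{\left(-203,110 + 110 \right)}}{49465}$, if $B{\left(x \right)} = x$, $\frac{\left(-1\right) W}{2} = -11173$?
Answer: $\frac{369230498427}{246491910470} \approx 1.4979$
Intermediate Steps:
$W = 22346$ ($W = \left(-2\right) \left(-11173\right) = 22346$)
$Q{\left(a,V \right)} = \frac{2}{3 + V}$ ($Q{\left(a,V \right)} = \frac{2}{V + 3} = \frac{2}{3 + V}$)
$\frac{33473}{W} + \frac{Q{\left(-203,110 + 110 \right)}}{49465} = \frac{33473}{22346} + \frac{2 \frac{1}{3 + \left(110 + 110\right)}}{49465} = 33473 \cdot \frac{1}{22346} + \frac{2}{3 + 220} \cdot \frac{1}{49465} = \frac{33473}{22346} + \frac{2}{223} \cdot \frac{1}{49465} = \frac{33473}{22346} + \frac{2}{11030695} = \frac{369230498427}{246491910470}$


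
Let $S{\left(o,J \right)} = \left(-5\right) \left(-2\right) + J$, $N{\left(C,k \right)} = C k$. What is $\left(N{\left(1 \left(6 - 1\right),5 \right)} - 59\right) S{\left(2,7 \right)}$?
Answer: $-578$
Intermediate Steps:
$S{\left(o,J \right)} = 10 + J$
$\left(N{\left(1 \left(6 - 1\right),5 \right)} - 59\right) S{\left(2,7 \right)} = \left(1 \left(6 - 1\right) 5 - 59\right) \left(10 + 7\right) = \left(1 \cdot 5 \cdot 5 - 59\right) 17 = \left(5 \cdot 5 - 59\right) 17 = \left(25 - 59\right) 17 = \left(-34\right) 17 = -578$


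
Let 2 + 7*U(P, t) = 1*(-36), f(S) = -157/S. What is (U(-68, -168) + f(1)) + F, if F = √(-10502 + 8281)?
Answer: -1137/7 + I*√2221 ≈ -162.43 + 47.128*I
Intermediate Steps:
F = I*√2221 (F = √(-2221) = I*√2221 ≈ 47.128*I)
U(P, t) = -38/7 (U(P, t) = -2/7 + (1*(-36))/7 = -2/7 + (⅐)*(-36) = -2/7 - 36/7 = -38/7)
(U(-68, -168) + f(1)) + F = (-38/7 - 157/1) + I*√2221 = (-38/7 - 157*1) + I*√2221 = (-38/7 - 157) + I*√2221 = -1137/7 + I*√2221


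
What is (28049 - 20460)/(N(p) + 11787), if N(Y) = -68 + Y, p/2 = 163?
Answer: 7589/12045 ≈ 0.63005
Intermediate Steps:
p = 326 (p = 2*163 = 326)
(28049 - 20460)/(N(p) + 11787) = (28049 - 20460)/((-68 + 326) + 11787) = 7589/(258 + 11787) = 7589/12045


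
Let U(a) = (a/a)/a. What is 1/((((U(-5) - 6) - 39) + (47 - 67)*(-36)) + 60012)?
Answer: 5/303434 ≈ 1.6478e-5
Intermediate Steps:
U(a) = 1/a
1/((((U(-5) - 6) - 39) + (47 - 67)*(-36)) + 60012) = 1/((((1/(-5) - 6) - 39) + (47 - 67)*(-36)) + 60012) = 1/((((-1/5 - 6) - 39) - 20*(-36)) + 60012) = 1/(((-31/5 - 39) + 720) + 60012) = 1/((-226/5 + 720) + 60012) = 1/(3374/5 + 60012) = 1/(303434/5) = 5/303434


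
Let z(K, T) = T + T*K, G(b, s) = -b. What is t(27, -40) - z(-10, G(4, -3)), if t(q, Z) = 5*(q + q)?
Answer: 234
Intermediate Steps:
z(K, T) = T + K*T
t(q, Z) = 10*q (t(q, Z) = 5*(2*q) = 10*q)
t(27, -40) - z(-10, G(4, -3)) = 10*27 - (-1*4)*(1 - 10) = 270 - (-4)*(-9) = 270 - 1*36 = 270 - 36 = 234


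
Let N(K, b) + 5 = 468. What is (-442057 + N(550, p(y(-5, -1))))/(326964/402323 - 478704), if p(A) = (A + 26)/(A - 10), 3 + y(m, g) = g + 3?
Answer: 29610570477/32098883738 ≈ 0.92248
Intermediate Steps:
y(m, g) = g (y(m, g) = -3 + (g + 3) = -3 + (3 + g) = g)
p(A) = (26 + A)/(-10 + A)
N(K, b) = 463 (N(K, b) = -5 + 468 = 463)
(-442057 + N(550, p(y(-5, -1))))/(326964/402323 - 478704) = (-442057 + 463)/(326964/402323 - 478704) = -441594/(326964*(1/402323) - 478704) = -441594/(326964/402323 - 478704) = -441594/(-192593302428/402323) = -441594*(-402323/192593302428) = 29610570477/32098883738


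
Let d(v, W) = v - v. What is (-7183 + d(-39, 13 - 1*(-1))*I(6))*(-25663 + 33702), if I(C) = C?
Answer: -57744137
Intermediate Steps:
d(v, W) = 0
(-7183 + d(-39, 13 - 1*(-1))*I(6))*(-25663 + 33702) = (-7183 + 0*6)*(-25663 + 33702) = (-7183 + 0)*8039 = -7183*8039 = -57744137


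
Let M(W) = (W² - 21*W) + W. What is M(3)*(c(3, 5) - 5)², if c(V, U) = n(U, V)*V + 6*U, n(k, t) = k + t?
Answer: -122451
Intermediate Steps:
M(W) = W² - 20*W
c(V, U) = 6*U + V*(U + V) (c(V, U) = (U + V)*V + 6*U = V*(U + V) + 6*U = 6*U + V*(U + V))
M(3)*(c(3, 5) - 5)² = (3*(-20 + 3))*((6*5 + 3*(5 + 3)) - 5)² = (3*(-17))*((30 + 3*8) - 5)² = -51*((30 + 24) - 5)² = -51*(54 - 5)² = -51*49² = -51*2401 = -122451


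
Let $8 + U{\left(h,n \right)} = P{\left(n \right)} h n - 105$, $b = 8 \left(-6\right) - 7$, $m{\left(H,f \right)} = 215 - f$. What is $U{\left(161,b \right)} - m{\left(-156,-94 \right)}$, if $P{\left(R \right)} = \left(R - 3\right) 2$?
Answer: $1026758$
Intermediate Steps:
$P{\left(R \right)} = -6 + 2 R$ ($P{\left(R \right)} = \left(-3 + R\right) 2 = -6 + 2 R$)
$b = -55$ ($b = -48 - 7 = -55$)
$U{\left(h,n \right)} = -113 + h n \left(-6 + 2 n\right)$ ($U{\left(h,n \right)} = -8 + \left(\left(-6 + 2 n\right) h n - 105\right) = -8 + \left(h \left(-6 + 2 n\right) n - 105\right) = -8 + \left(h n \left(-6 + 2 n\right) - 105\right) = -8 + \left(-105 + h n \left(-6 + 2 n\right)\right) = -113 + h n \left(-6 + 2 n\right)$)
$U{\left(161,b \right)} - m{\left(-156,-94 \right)} = \left(-113 + 2 \cdot 161 \left(-55\right) \left(-3 - 55\right)\right) - \left(215 - -94\right) = \left(-113 + 2 \cdot 161 \left(-55\right) \left(-58\right)\right) - \left(215 + 94\right) = \left(-113 + 1027180\right) - 309 = 1027067 - 309 = 1026758$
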